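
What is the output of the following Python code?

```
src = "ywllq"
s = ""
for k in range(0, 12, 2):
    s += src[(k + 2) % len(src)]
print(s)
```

lqwlyl

k=0: add src[2]='l' → 'l'
k=2: add src[4]='q' → 'lq'
k=4: add src[1]='w' → 'lqw'
k=6: add src[3]='l' → 'lqwl'
k=8: add src[0]='y' → 'lqwly'
k=10: add src[2]='l' → 'lqwlyl'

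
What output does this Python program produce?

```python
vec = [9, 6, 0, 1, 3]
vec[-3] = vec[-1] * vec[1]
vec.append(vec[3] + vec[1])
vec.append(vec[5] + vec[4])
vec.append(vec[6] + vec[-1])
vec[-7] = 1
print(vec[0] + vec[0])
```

18

vec[-3] = vec[-1]*vec[1] = 3*6 = 18 → [9, 6, 18, 1, 3]
append vec[3]+vec[1] = 1+6 = 7 → [9, 6, 18, 1, 3, 7]
append vec[5]+vec[4] = 7+3 = 10 → [9, 6, 18, 1, 3, 7, 10]
append vec[6]+vec[-1] = 10+10 = 20 → [9, 6, 18, 1, 3, 7, 10, 20]
vec[-7] = 1 → [9, 1, 18, 1, 3, 7, 10, 20]
vec[0]+vec[0] = 9+9 = 18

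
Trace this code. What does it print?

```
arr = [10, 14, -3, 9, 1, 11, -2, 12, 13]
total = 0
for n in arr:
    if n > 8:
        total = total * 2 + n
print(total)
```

n=10: >8, total = 0*2+10 = 10
n=14: >8, total = 10*2+14 = 34
n=-3: not >8
n=9: >8, total = 34*2+9 = 77
n=1: not >8
n=11: >8, total = 77*2+11 = 165
n=-2: not >8
n=12: >8, total = 165*2+12 = 342
n=13: >8, total = 342*2+13 = 697

697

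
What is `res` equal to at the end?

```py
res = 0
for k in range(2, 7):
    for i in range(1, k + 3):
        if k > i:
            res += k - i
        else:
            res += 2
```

k=2,i=1: 2>1, res = 0+1 = 1
k=2,i=2: not 2>2, res = 1+2 = 3
k=2,i=3: not 2>3, res = 3+2 = 5
k=2,i=4: not 2>4, res = 5+2 = 7
k=3,i=1: 3>1, res = 7+2 = 9
k=3,i=2: 3>2, res = 9+1 = 10
k=3,i=3: not 3>3, res = 10+2 = 12
k=3,i=4: not 3>4, res = 12+2 = 14
k=3,i=5: not 3>5, res = 14+2 = 16
k=4,i=1: 4>1, res = 16+3 = 19
k=4,i=2: 4>2, res = 19+2 = 21
k=4,i=3: 4>3, res = 21+1 = 22
k=4,i=4: not 4>4, res = 22+2 = 24
k=4,i=5: not 4>5, res = 24+2 = 26
k=4,i=6: not 4>6, res = 26+2 = 28
k=5,i=1: 5>1, res = 28+4 = 32
k=5,i=2: 5>2, res = 32+3 = 35
k=5,i=3: 5>3, res = 35+2 = 37
k=5,i=4: 5>4, res = 37+1 = 38
k=5,i=5: not 5>5, res = 38+2 = 40
k=5,i=6: not 5>6, res = 40+2 = 42
k=5,i=7: not 5>7, res = 42+2 = 44
k=6,i=1: 6>1, res = 44+5 = 49
k=6,i=2: 6>2, res = 49+4 = 53
k=6,i=3: 6>3, res = 53+3 = 56
k=6,i=4: 6>4, res = 56+2 = 58
k=6,i=5: 6>5, res = 58+1 = 59
k=6,i=6: not 6>6, res = 59+2 = 61
k=6,i=7: not 6>7, res = 61+2 = 63
k=6,i=8: not 6>8, res = 63+2 = 65

65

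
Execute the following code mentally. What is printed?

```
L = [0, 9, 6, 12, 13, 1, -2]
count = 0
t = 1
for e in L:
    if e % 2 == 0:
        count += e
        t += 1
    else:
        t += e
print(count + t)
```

44

e=0: even, count = 0+0 = 0; t=2
e=9: not even; t=11
e=6: even, count = 0+6 = 6; t=12
e=12: even, count = 6+12 = 18; t=13
e=13: not even; t=26
e=1: not even; t=27
e=-2: even, count = 18+(-2) = 16; t=28
count+t = 16+28 = 44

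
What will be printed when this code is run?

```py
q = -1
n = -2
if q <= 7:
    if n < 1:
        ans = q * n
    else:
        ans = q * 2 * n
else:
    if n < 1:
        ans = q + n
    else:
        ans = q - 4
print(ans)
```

2

q=-1, n=-2
q <= 7 is True; n < 1 is True
→ ans = q * n = 2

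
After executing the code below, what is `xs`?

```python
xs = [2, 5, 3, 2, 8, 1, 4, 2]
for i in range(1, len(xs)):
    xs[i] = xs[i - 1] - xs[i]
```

[2, -3, -6, -8, -16, -17, -21, -23]

i=1: xs[1] = 2-5 = -3 → [2, -3, 3, 2, 8, 1, 4, 2]
i=2: xs[2] = (-3)-3 = -6 → [2, -3, -6, 2, 8, 1, 4, 2]
i=3: xs[3] = (-6)-2 = -8 → [2, -3, -6, -8, 8, 1, 4, 2]
i=4: xs[4] = (-8)-8 = -16 → [2, -3, -6, -8, -16, 1, 4, 2]
i=5: xs[5] = (-16)-1 = -17 → [2, -3, -6, -8, -16, -17, 4, 2]
i=6: xs[6] = (-17)-4 = -21 → [2, -3, -6, -8, -16, -17, -21, 2]
i=7: xs[7] = (-21)-2 = -23 → [2, -3, -6, -8, -16, -17, -21, -23]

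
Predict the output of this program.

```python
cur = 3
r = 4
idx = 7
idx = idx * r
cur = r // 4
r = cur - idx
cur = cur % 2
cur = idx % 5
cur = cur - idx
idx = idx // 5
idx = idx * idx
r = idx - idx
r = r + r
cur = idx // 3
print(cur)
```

8

idx = 7*4 = 28
cur = 4//4 = 1
r = 1-28 = -27
cur = 1%2 = 1
cur = 28%5 = 3
cur = 3-28 = -25
idx = 28//5 = 5
idx = 5*5 = 25
r = 25-25 = 0
r = 0+0 = 0
cur = 25//3 = 8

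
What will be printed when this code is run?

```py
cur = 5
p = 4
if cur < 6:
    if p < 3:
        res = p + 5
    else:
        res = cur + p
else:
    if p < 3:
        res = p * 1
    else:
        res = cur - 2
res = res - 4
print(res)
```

cur=5, p=4
cur < 6 is True; p < 3 is False
→ res = cur + p = 9
res = 9-4 = 5

5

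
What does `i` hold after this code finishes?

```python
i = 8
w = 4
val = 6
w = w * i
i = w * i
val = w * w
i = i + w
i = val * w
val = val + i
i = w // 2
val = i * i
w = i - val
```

w = 4*8 = 32
i = 32*8 = 256
val = 32*32 = 1024
i = 256+32 = 288
i = 1024*32 = 32768
val = 1024+32768 = 33792
i = 32//2 = 16
val = 16*16 = 256
w = 16-256 = -240

16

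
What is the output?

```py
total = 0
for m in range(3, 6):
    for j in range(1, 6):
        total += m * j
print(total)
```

m=3,j=1: total = 0+3 = 3
m=3,j=2: total = 3+6 = 9
m=3,j=3: total = 9+9 = 18
m=3,j=4: total = 18+12 = 30
m=3,j=5: total = 30+15 = 45
m=4,j=1: total = 45+4 = 49
m=4,j=2: total = 49+8 = 57
m=4,j=3: total = 57+12 = 69
m=4,j=4: total = 69+16 = 85
m=4,j=5: total = 85+20 = 105
m=5,j=1: total = 105+5 = 110
m=5,j=2: total = 110+10 = 120
m=5,j=3: total = 120+15 = 135
m=5,j=4: total = 135+20 = 155
m=5,j=5: total = 155+25 = 180

180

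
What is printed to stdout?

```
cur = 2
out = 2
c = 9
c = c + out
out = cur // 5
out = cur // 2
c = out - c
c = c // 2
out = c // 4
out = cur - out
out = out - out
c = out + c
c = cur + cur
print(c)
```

4

c = 9+2 = 11
out = 2//5 = 0
out = 2//2 = 1
c = 1-11 = -10
c = (-10)//2 = -5
out = (-5)//4 = -2
out = 2-(-2) = 4
out = 4-4 = 0
c = 0+(-5) = -5
c = 2+2 = 4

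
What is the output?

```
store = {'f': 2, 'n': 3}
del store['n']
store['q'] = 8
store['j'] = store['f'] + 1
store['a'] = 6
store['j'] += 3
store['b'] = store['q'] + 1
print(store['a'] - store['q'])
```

-2

del 'n' → {'f': 2}
store['q'] = 8 → {'f': 2, 'q': 8}
store['j'] = store['f']+1 = 3 → {'f': 2, 'q': 8, 'j': 3}
store['a'] = 6 → {'f': 2, 'q': 8, 'j': 3, 'a': 6}
store['j'] = 3+3 = 6 → {'f': 2, 'q': 8, 'j': 6, 'a': 6}
store['b'] = store['q']+1 = 9 → {'f': 2, 'q': 8, 'j': 6, 'a': 6, 'b': 9}
store['a']-store['q'] = 6-8 = -2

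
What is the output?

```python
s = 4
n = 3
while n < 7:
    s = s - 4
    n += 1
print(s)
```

-12

n=3: s = 4-4 = 0
n=4: s = 0-4 = -4
n=5: s = (-4)-4 = -8
n=6: s = (-8)-4 = -12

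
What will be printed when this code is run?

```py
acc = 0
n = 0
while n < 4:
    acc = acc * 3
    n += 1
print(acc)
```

n=0: acc = 0*3 = 0
n=1: acc = 0*3 = 0
n=2: acc = 0*3 = 0
n=3: acc = 0*3 = 0

0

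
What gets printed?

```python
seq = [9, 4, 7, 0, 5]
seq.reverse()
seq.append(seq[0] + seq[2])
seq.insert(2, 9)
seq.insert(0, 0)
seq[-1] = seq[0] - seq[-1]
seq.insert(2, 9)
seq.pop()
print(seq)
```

[0, 5, 9, 0, 9, 7, 4, 9]

reverse → [5, 0, 7, 4, 9]
append seq[0]+seq[2] = 5+7 = 12 → [5, 0, 7, 4, 9, 12]
insert 9 at 2 → [5, 0, 9, 7, 4, 9, 12]
insert 0 at 0 → [0, 5, 0, 9, 7, 4, 9, 12]
seq[-1] = seq[0]-seq[-1] = 0-12 = -12 → [0, 5, 0, 9, 7, 4, 9, -12]
insert 9 at 2 → [0, 5, 9, 0, 9, 7, 4, 9, -12]
pop() removes -12 → [0, 5, 9, 0, 9, 7, 4, 9]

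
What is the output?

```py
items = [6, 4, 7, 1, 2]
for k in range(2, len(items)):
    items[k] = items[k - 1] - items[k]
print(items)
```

k=2: items[2] = 4-7 = -3 → [6, 4, -3, 1, 2]
k=3: items[3] = (-3)-1 = -4 → [6, 4, -3, -4, 2]
k=4: items[4] = (-4)-2 = -6 → [6, 4, -3, -4, -6]

[6, 4, -3, -4, -6]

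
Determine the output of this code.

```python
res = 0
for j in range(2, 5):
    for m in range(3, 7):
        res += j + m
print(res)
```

j=2,m=3: res = 0+5 = 5
j=2,m=4: res = 5+6 = 11
j=2,m=5: res = 11+7 = 18
j=2,m=6: res = 18+8 = 26
j=3,m=3: res = 26+6 = 32
j=3,m=4: res = 32+7 = 39
j=3,m=5: res = 39+8 = 47
j=3,m=6: res = 47+9 = 56
j=4,m=3: res = 56+7 = 63
j=4,m=4: res = 63+8 = 71
j=4,m=5: res = 71+9 = 80
j=4,m=6: res = 80+10 = 90

90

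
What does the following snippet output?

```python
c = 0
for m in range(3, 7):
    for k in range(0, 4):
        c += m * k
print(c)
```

m=3,k=0: c = 0+0 = 0
m=3,k=1: c = 0+3 = 3
m=3,k=2: c = 3+6 = 9
m=3,k=3: c = 9+9 = 18
m=4,k=0: c = 18+0 = 18
m=4,k=1: c = 18+4 = 22
m=4,k=2: c = 22+8 = 30
m=4,k=3: c = 30+12 = 42
m=5,k=0: c = 42+0 = 42
m=5,k=1: c = 42+5 = 47
m=5,k=2: c = 47+10 = 57
m=5,k=3: c = 57+15 = 72
m=6,k=0: c = 72+0 = 72
m=6,k=1: c = 72+6 = 78
m=6,k=2: c = 78+12 = 90
m=6,k=3: c = 90+18 = 108

108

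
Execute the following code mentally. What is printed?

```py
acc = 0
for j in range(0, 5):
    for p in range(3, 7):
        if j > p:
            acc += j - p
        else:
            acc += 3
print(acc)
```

58

j=0,p=3: not 0>3, acc = 0+3 = 3
j=0,p=4: not 0>4, acc = 3+3 = 6
j=0,p=5: not 0>5, acc = 6+3 = 9
j=0,p=6: not 0>6, acc = 9+3 = 12
j=1,p=3: not 1>3, acc = 12+3 = 15
j=1,p=4: not 1>4, acc = 15+3 = 18
j=1,p=5: not 1>5, acc = 18+3 = 21
j=1,p=6: not 1>6, acc = 21+3 = 24
j=2,p=3: not 2>3, acc = 24+3 = 27
j=2,p=4: not 2>4, acc = 27+3 = 30
j=2,p=5: not 2>5, acc = 30+3 = 33
j=2,p=6: not 2>6, acc = 33+3 = 36
j=3,p=3: not 3>3, acc = 36+3 = 39
j=3,p=4: not 3>4, acc = 39+3 = 42
j=3,p=5: not 3>5, acc = 42+3 = 45
j=3,p=6: not 3>6, acc = 45+3 = 48
j=4,p=3: 4>3, acc = 48+1 = 49
j=4,p=4: not 4>4, acc = 49+3 = 52
j=4,p=5: not 4>5, acc = 52+3 = 55
j=4,p=6: not 4>6, acc = 55+3 = 58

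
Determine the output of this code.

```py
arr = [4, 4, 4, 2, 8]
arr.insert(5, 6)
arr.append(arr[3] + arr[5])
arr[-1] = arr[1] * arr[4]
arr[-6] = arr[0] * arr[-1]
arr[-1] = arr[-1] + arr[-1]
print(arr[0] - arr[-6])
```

insert 6 at 5 → [4, 4, 4, 2, 8, 6]
append arr[3]+arr[5] = 2+6 = 8 → [4, 4, 4, 2, 8, 6, 8]
arr[-1] = arr[1]*arr[4] = 4*8 = 32 → [4, 4, 4, 2, 8, 6, 32]
arr[-6] = arr[0]*arr[-1] = 4*32 = 128 → [4, 128, 4, 2, 8, 6, 32]
arr[-1] = arr[-1]+arr[-1] = 32+32 = 64 → [4, 128, 4, 2, 8, 6, 64]
arr[0]-arr[-6] = 4-128 = -124

-124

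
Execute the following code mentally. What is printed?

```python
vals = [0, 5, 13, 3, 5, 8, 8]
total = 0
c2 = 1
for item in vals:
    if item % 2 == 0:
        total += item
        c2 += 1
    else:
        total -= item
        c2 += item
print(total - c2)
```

item=0: even, total = 0+0 = 0; c2=2
item=5: not even, total = 0-5 = -5; c2=7
item=13: not even, total = (-5)-13 = -18; c2=20
item=3: not even, total = (-18)-3 = -21; c2=23
item=5: not even, total = (-21)-5 = -26; c2=28
item=8: even, total = (-26)+8 = -18; c2=29
item=8: even, total = (-18)+8 = -10; c2=30
total-c2 = (-10)-30 = -40

-40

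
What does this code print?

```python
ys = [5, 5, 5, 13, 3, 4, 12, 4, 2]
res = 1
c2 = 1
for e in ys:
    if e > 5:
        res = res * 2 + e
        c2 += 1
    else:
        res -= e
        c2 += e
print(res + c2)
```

-7

e=5: not >5, res = 1-5 = -4; c2=6
e=5: not >5, res = (-4)-5 = -9; c2=11
e=5: not >5, res = (-9)-5 = -14; c2=16
e=13: >5, res = (-14)*2+13 = -15; c2=17
e=3: not >5, res = (-15)-3 = -18; c2=20
e=4: not >5, res = (-18)-4 = -22; c2=24
e=12: >5, res = (-22)*2+12 = -32; c2=25
e=4: not >5, res = (-32)-4 = -36; c2=29
e=2: not >5, res = (-36)-2 = -38; c2=31
res+c2 = (-38)+31 = -7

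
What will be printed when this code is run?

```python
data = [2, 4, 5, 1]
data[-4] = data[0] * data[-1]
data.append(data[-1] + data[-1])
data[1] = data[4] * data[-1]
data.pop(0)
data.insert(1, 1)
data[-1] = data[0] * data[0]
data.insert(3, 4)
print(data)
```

data[-4] = data[0]*data[-1] = 2*1 = 2 → [2, 4, 5, 1]
append data[-1]+data[-1] = 1+1 = 2 → [2, 4, 5, 1, 2]
data[1] = data[4]*data[-1] = 2*2 = 4 → [2, 4, 5, 1, 2]
pop(0) removes 2 → [4, 5, 1, 2]
insert 1 at 1 → [4, 1, 5, 1, 2]
data[-1] = data[0]*data[0] = 4*4 = 16 → [4, 1, 5, 1, 16]
insert 4 at 3 → [4, 1, 5, 4, 1, 16]

[4, 1, 5, 4, 1, 16]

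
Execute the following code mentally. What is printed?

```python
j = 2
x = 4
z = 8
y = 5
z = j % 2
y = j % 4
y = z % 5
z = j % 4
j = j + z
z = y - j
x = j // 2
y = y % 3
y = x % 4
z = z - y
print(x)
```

2

z = 2%2 = 0
y = 2%4 = 2
y = 0%5 = 0
z = 2%4 = 2
j = 2+2 = 4
z = 0-4 = -4
x = 4//2 = 2
y = 0%3 = 0
y = 2%4 = 2
z = (-4)-2 = -6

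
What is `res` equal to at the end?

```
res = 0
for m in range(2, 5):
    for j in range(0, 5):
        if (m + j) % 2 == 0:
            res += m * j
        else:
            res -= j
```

m=2,j=0: even sum, res = 0+0 = 0
m=2,j=1: odd sum, res = 0-1 = -1
m=2,j=2: even sum, res = (-1)+4 = 3
m=2,j=3: odd sum, res = 3-3 = 0
m=2,j=4: even sum, res = 0+8 = 8
m=3,j=0: odd sum, res = 8-0 = 8
m=3,j=1: even sum, res = 8+3 = 11
m=3,j=2: odd sum, res = 11-2 = 9
m=3,j=3: even sum, res = 9+9 = 18
m=3,j=4: odd sum, res = 18-4 = 14
m=4,j=0: even sum, res = 14+0 = 14
m=4,j=1: odd sum, res = 14-1 = 13
m=4,j=2: even sum, res = 13+8 = 21
m=4,j=3: odd sum, res = 21-3 = 18
m=4,j=4: even sum, res = 18+16 = 34

34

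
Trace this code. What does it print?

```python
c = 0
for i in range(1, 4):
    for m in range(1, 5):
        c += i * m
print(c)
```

i=1,m=1: c = 0+1 = 1
i=1,m=2: c = 1+2 = 3
i=1,m=3: c = 3+3 = 6
i=1,m=4: c = 6+4 = 10
i=2,m=1: c = 10+2 = 12
i=2,m=2: c = 12+4 = 16
i=2,m=3: c = 16+6 = 22
i=2,m=4: c = 22+8 = 30
i=3,m=1: c = 30+3 = 33
i=3,m=2: c = 33+6 = 39
i=3,m=3: c = 39+9 = 48
i=3,m=4: c = 48+12 = 60

60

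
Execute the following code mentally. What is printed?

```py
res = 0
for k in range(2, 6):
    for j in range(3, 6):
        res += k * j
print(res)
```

k=2,j=3: res = 0+6 = 6
k=2,j=4: res = 6+8 = 14
k=2,j=5: res = 14+10 = 24
k=3,j=3: res = 24+9 = 33
k=3,j=4: res = 33+12 = 45
k=3,j=5: res = 45+15 = 60
k=4,j=3: res = 60+12 = 72
k=4,j=4: res = 72+16 = 88
k=4,j=5: res = 88+20 = 108
k=5,j=3: res = 108+15 = 123
k=5,j=4: res = 123+20 = 143
k=5,j=5: res = 143+25 = 168

168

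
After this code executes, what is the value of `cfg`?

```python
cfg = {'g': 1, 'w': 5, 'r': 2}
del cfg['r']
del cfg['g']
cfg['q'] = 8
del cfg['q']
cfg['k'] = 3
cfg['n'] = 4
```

del 'r' → {'g': 1, 'w': 5}
del 'g' → {'w': 5}
cfg['q'] = 8 → {'w': 5, 'q': 8}
del 'q' → {'w': 5}
cfg['k'] = 3 → {'w': 5, 'k': 3}
cfg['n'] = 4 → {'w': 5, 'k': 3, 'n': 4}

{'w': 5, 'k': 3, 'n': 4}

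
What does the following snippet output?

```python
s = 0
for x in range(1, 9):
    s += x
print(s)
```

x=1: s = 0+1 = 1
x=2: s = 1+2 = 3
x=3: s = 3+3 = 6
x=4: s = 6+4 = 10
x=5: s = 10+5 = 15
x=6: s = 15+6 = 21
x=7: s = 21+7 = 28
x=8: s = 28+8 = 36

36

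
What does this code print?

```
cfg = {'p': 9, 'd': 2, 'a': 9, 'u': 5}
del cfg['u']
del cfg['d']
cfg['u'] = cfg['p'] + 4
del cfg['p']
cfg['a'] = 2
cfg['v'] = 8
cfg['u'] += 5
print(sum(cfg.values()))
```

28

del 'u' → {'p': 9, 'd': 2, 'a': 9}
del 'd' → {'p': 9, 'a': 9}
cfg['u'] = cfg['p']+4 = 13 → {'p': 9, 'a': 9, 'u': 13}
del 'p' → {'a': 9, 'u': 13}
cfg['a'] = 2 → {'a': 2, 'u': 13}
cfg['v'] = 8 → {'a': 2, 'u': 13, 'v': 8}
cfg['u'] = 13+5 = 18 → {'a': 2, 'u': 18, 'v': 8}
sum of values = 28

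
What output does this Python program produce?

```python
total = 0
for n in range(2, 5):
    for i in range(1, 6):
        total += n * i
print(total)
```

n=2,i=1: total = 0+2 = 2
n=2,i=2: total = 2+4 = 6
n=2,i=3: total = 6+6 = 12
n=2,i=4: total = 12+8 = 20
n=2,i=5: total = 20+10 = 30
n=3,i=1: total = 30+3 = 33
n=3,i=2: total = 33+6 = 39
n=3,i=3: total = 39+9 = 48
n=3,i=4: total = 48+12 = 60
n=3,i=5: total = 60+15 = 75
n=4,i=1: total = 75+4 = 79
n=4,i=2: total = 79+8 = 87
n=4,i=3: total = 87+12 = 99
n=4,i=4: total = 99+16 = 115
n=4,i=5: total = 115+20 = 135

135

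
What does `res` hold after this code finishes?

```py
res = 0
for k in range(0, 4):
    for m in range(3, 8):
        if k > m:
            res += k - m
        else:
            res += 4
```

k=0,m=3: not 0>3, res = 0+4 = 4
k=0,m=4: not 0>4, res = 4+4 = 8
k=0,m=5: not 0>5, res = 8+4 = 12
k=0,m=6: not 0>6, res = 12+4 = 16
k=0,m=7: not 0>7, res = 16+4 = 20
k=1,m=3: not 1>3, res = 20+4 = 24
k=1,m=4: not 1>4, res = 24+4 = 28
k=1,m=5: not 1>5, res = 28+4 = 32
k=1,m=6: not 1>6, res = 32+4 = 36
k=1,m=7: not 1>7, res = 36+4 = 40
k=2,m=3: not 2>3, res = 40+4 = 44
k=2,m=4: not 2>4, res = 44+4 = 48
k=2,m=5: not 2>5, res = 48+4 = 52
k=2,m=6: not 2>6, res = 52+4 = 56
k=2,m=7: not 2>7, res = 56+4 = 60
k=3,m=3: not 3>3, res = 60+4 = 64
k=3,m=4: not 3>4, res = 64+4 = 68
k=3,m=5: not 3>5, res = 68+4 = 72
k=3,m=6: not 3>6, res = 72+4 = 76
k=3,m=7: not 3>7, res = 76+4 = 80

80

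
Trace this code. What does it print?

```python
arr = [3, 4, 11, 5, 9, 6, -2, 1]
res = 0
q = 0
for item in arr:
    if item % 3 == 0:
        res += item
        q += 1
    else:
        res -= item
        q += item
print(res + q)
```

21

item=3: %3==0, res = 0+3 = 3; q=1
item=4: not %3==0, res = 3-4 = -1; q=5
item=11: not %3==0, res = (-1)-11 = -12; q=16
item=5: not %3==0, res = (-12)-5 = -17; q=21
item=9: %3==0, res = (-17)+9 = -8; q=22
item=6: %3==0, res = (-8)+6 = -2; q=23
item=-2: not %3==0, res = (-2)-(-2) = 0; q=21
item=1: not %3==0, res = 0-1 = -1; q=22
res+q = (-1)+22 = 21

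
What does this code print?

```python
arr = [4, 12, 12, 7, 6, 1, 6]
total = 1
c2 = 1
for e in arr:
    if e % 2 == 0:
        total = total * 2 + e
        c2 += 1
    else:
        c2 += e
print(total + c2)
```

272

e=4: even, total = 1*2+4 = 6; c2=2
e=12: even, total = 6*2+12 = 24; c2=3
e=12: even, total = 24*2+12 = 60; c2=4
e=7: not even; c2=11
e=6: even, total = 60*2+6 = 126; c2=12
e=1: not even; c2=13
e=6: even, total = 126*2+6 = 258; c2=14
total+c2 = 258+14 = 272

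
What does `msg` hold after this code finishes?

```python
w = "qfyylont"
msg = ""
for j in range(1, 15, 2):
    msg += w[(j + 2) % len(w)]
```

j=1: add w[3]='y' → 'y'
j=3: add w[5]='o' → 'yo'
j=5: add w[7]='t' → 'yot'
j=7: add w[1]='f' → 'yotf'
j=9: add w[3]='y' → 'yotfy'
j=11: add w[5]='o' → 'yotfyo'
j=13: add w[7]='t' → 'yotfyot'

'yotfyot'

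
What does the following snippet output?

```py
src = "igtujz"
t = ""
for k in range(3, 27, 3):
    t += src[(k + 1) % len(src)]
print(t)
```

jgjgjgjg

k=3: add src[4]='j' → 'j'
k=6: add src[1]='g' → 'jg'
k=9: add src[4]='j' → 'jgj'
k=12: add src[1]='g' → 'jgjg'
k=15: add src[4]='j' → 'jgjgj'
k=18: add src[1]='g' → 'jgjgjg'
k=21: add src[4]='j' → 'jgjgjgj'
k=24: add src[1]='g' → 'jgjgjgjg'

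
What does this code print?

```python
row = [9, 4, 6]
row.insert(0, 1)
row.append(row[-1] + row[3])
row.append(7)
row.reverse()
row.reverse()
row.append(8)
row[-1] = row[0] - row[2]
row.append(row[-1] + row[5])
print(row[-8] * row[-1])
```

4

insert 1 at 0 → [1, 9, 4, 6]
append row[-1]+row[3] = 6+6 = 12 → [1, 9, 4, 6, 12]
append 7 → [1, 9, 4, 6, 12, 7]
reverse → [7, 12, 6, 4, 9, 1]
reverse → [1, 9, 4, 6, 12, 7]
append 8 → [1, 9, 4, 6, 12, 7, 8]
row[-1] = row[0]-row[2] = 1-4 = -3 → [1, 9, 4, 6, 12, 7, -3]
append row[-1]+row[5] = (-3)+7 = 4 → [1, 9, 4, 6, 12, 7, -3, 4]
row[-8]*row[-1] = 1*4 = 4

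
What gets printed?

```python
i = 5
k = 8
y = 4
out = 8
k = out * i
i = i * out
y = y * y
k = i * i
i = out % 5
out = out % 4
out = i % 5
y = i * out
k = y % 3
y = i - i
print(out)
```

3

k = 8*5 = 40
i = 5*8 = 40
y = 4*4 = 16
k = 40*40 = 1600
i = 8%5 = 3
out = 8%4 = 0
out = 3%5 = 3
y = 3*3 = 9
k = 9%3 = 0
y = 3-3 = 0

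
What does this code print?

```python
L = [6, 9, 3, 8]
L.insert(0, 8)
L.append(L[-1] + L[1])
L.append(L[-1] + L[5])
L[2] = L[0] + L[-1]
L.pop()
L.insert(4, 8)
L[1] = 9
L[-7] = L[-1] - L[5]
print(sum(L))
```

84

insert 8 at 0 → [8, 6, 9, 3, 8]
append L[-1]+L[1] = 8+6 = 14 → [8, 6, 9, 3, 8, 14]
append L[-1]+L[5] = 14+14 = 28 → [8, 6, 9, 3, 8, 14, 28]
L[2] = L[0]+L[-1] = 8+28 = 36 → [8, 6, 36, 3, 8, 14, 28]
pop() removes 28 → [8, 6, 36, 3, 8, 14]
insert 8 at 4 → [8, 6, 36, 3, 8, 8, 14]
L[1] = 9 → [8, 9, 36, 3, 8, 8, 14]
L[-7] = L[-1]-L[5] = 14-8 = 6 → [6, 9, 36, 3, 8, 8, 14]
sum = 84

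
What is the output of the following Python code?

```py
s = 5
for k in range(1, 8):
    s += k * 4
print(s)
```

117

k=1: s = 5+1*4 = 9
k=2: s = 9+2*4 = 17
k=3: s = 17+3*4 = 29
k=4: s = 29+4*4 = 45
k=5: s = 45+5*4 = 65
k=6: s = 65+6*4 = 89
k=7: s = 89+7*4 = 117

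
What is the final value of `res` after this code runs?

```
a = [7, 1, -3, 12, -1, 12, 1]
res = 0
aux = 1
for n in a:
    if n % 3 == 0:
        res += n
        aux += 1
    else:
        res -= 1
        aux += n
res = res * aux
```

204

n=7: not %3==0, res = 0-1 = -1; aux=8
n=1: not %3==0, res = (-1)-1 = -2; aux=9
n=-3: %3==0, res = (-2)+(-3) = -5; aux=10
n=12: %3==0, res = (-5)+12 = 7; aux=11
n=-1: not %3==0, res = 7-1 = 6; aux=10
n=12: %3==0, res = 6+12 = 18; aux=11
n=1: not %3==0, res = 18-1 = 17; aux=12
res*aux = 17*12 = 204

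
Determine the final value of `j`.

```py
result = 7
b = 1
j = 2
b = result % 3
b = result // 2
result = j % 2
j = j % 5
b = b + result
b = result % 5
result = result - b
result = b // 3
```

2

b = 7%3 = 1
b = 7//2 = 3
result = 2%2 = 0
j = 2%5 = 2
b = 3+0 = 3
b = 0%5 = 0
result = 0-0 = 0
result = 0//3 = 0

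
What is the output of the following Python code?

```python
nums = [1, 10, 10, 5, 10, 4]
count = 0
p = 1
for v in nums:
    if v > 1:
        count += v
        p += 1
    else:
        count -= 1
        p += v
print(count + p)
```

v=1: not >1, count = 0-1 = -1; p=2
v=10: >1, count = (-1)+10 = 9; p=3
v=10: >1, count = 9+10 = 19; p=4
v=5: >1, count = 19+5 = 24; p=5
v=10: >1, count = 24+10 = 34; p=6
v=4: >1, count = 34+4 = 38; p=7
count+p = 38+7 = 45

45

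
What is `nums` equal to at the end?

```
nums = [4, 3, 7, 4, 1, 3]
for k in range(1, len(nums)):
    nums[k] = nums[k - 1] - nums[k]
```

[4, 1, -6, -10, -11, -14]

k=1: nums[1] = 4-3 = 1 → [4, 1, 7, 4, 1, 3]
k=2: nums[2] = 1-7 = -6 → [4, 1, -6, 4, 1, 3]
k=3: nums[3] = (-6)-4 = -10 → [4, 1, -6, -10, 1, 3]
k=4: nums[4] = (-10)-1 = -11 → [4, 1, -6, -10, -11, 3]
k=5: nums[5] = (-11)-3 = -14 → [4, 1, -6, -10, -11, -14]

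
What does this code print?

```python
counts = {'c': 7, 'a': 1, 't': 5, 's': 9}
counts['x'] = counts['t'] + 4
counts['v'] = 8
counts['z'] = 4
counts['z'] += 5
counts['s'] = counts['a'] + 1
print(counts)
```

counts['x'] = counts['t']+4 = 9 → {'c': 7, 'a': 1, 't': 5, 's': 9, 'x': 9}
counts['v'] = 8 → {'c': 7, 'a': 1, 't': 5, 's': 9, 'x': 9, 'v': 8}
counts['z'] = 4 → {'c': 7, 'a': 1, 't': 5, 's': 9, 'x': 9, 'v': 8, 'z': 4}
counts['z'] = 4+5 = 9 → {'c': 7, 'a': 1, 't': 5, 's': 9, 'x': 9, 'v': 8, 'z': 9}
counts['s'] = counts['a']+1 = 2 → {'c': 7, 'a': 1, 't': 5, 's': 2, 'x': 9, 'v': 8, 'z': 9}

{'c': 7, 'a': 1, 't': 5, 's': 2, 'x': 9, 'v': 8, 'z': 9}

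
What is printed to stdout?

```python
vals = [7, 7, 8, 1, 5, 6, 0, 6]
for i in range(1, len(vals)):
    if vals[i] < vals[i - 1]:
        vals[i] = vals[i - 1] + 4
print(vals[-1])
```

28

i=1: 7>=7, unchanged → [7, 7, 8, 1, 5, 6, 0, 6]
i=2: 8>=7, unchanged → [7, 7, 8, 1, 5, 6, 0, 6]
i=3: 1<8, vals[3] = 8+4 = 12 → [7, 7, 8, 12, 5, 6, 0, 6]
i=4: 5<12, vals[4] = 12+4 = 16 → [7, 7, 8, 12, 16, 6, 0, 6]
i=5: 6<16, vals[5] = 16+4 = 20 → [7, 7, 8, 12, 16, 20, 0, 6]
i=6: 0<20, vals[6] = 20+4 = 24 → [7, 7, 8, 12, 16, 20, 24, 6]
i=7: 6<24, vals[7] = 24+4 = 28 → [7, 7, 8, 12, 16, 20, 24, 28]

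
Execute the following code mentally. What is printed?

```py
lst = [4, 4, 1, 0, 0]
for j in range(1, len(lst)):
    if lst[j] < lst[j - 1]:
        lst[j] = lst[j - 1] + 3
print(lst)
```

[4, 4, 7, 10, 13]

j=1: 4>=4, unchanged → [4, 4, 1, 0, 0]
j=2: 1<4, lst[2] = 4+3 = 7 → [4, 4, 7, 0, 0]
j=3: 0<7, lst[3] = 7+3 = 10 → [4, 4, 7, 10, 0]
j=4: 0<10, lst[4] = 10+3 = 13 → [4, 4, 7, 10, 13]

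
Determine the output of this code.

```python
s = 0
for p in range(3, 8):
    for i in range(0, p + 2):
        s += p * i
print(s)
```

615

p=3,i=0: s = 0+0 = 0
p=3,i=1: s = 0+3 = 3
p=3,i=2: s = 3+6 = 9
p=3,i=3: s = 9+9 = 18
p=3,i=4: s = 18+12 = 30
p=4,i=0: s = 30+0 = 30
p=4,i=1: s = 30+4 = 34
p=4,i=2: s = 34+8 = 42
p=4,i=3: s = 42+12 = 54
p=4,i=4: s = 54+16 = 70
p=4,i=5: s = 70+20 = 90
p=5,i=0: s = 90+0 = 90
p=5,i=1: s = 90+5 = 95
p=5,i=2: s = 95+10 = 105
p=5,i=3: s = 105+15 = 120
p=5,i=4: s = 120+20 = 140
p=5,i=5: s = 140+25 = 165
p=5,i=6: s = 165+30 = 195
p=6,i=0: s = 195+0 = 195
p=6,i=1: s = 195+6 = 201
p=6,i=2: s = 201+12 = 213
p=6,i=3: s = 213+18 = 231
p=6,i=4: s = 231+24 = 255
p=6,i=5: s = 255+30 = 285
p=6,i=6: s = 285+36 = 321
p=6,i=7: s = 321+42 = 363
p=7,i=0: s = 363+0 = 363
p=7,i=1: s = 363+7 = 370
p=7,i=2: s = 370+14 = 384
p=7,i=3: s = 384+21 = 405
p=7,i=4: s = 405+28 = 433
p=7,i=5: s = 433+35 = 468
p=7,i=6: s = 468+42 = 510
p=7,i=7: s = 510+49 = 559
p=7,i=8: s = 559+56 = 615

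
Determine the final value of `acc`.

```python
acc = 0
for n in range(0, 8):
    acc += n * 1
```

28

n=0: acc = 0+0*1 = 0
n=1: acc = 0+1*1 = 1
n=2: acc = 1+2*1 = 3
n=3: acc = 3+3*1 = 6
n=4: acc = 6+4*1 = 10
n=5: acc = 10+5*1 = 15
n=6: acc = 15+6*1 = 21
n=7: acc = 21+7*1 = 28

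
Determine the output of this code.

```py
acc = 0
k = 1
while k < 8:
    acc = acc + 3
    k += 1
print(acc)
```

21

k=1: acc = 0+3 = 3
k=2: acc = 3+3 = 6
k=3: acc = 6+3 = 9
k=4: acc = 9+3 = 12
k=5: acc = 12+3 = 15
k=6: acc = 15+3 = 18
k=7: acc = 18+3 = 21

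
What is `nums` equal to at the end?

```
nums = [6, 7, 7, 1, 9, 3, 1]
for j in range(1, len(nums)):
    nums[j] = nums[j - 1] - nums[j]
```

[6, -1, -8, -9, -18, -21, -22]

j=1: nums[1] = 6-7 = -1 → [6, -1, 7, 1, 9, 3, 1]
j=2: nums[2] = (-1)-7 = -8 → [6, -1, -8, 1, 9, 3, 1]
j=3: nums[3] = (-8)-1 = -9 → [6, -1, -8, -9, 9, 3, 1]
j=4: nums[4] = (-9)-9 = -18 → [6, -1, -8, -9, -18, 3, 1]
j=5: nums[5] = (-18)-3 = -21 → [6, -1, -8, -9, -18, -21, 1]
j=6: nums[6] = (-21)-1 = -22 → [6, -1, -8, -9, -18, -21, -22]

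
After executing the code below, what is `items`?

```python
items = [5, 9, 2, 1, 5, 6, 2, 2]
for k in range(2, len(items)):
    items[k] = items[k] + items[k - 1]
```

[5, 9, 11, 12, 17, 23, 25, 27]

k=2: items[2] = 2+9 = 11 → [5, 9, 11, 1, 5, 6, 2, 2]
k=3: items[3] = 1+11 = 12 → [5, 9, 11, 12, 5, 6, 2, 2]
k=4: items[4] = 5+12 = 17 → [5, 9, 11, 12, 17, 6, 2, 2]
k=5: items[5] = 6+17 = 23 → [5, 9, 11, 12, 17, 23, 2, 2]
k=6: items[6] = 2+23 = 25 → [5, 9, 11, 12, 17, 23, 25, 2]
k=7: items[7] = 2+25 = 27 → [5, 9, 11, 12, 17, 23, 25, 27]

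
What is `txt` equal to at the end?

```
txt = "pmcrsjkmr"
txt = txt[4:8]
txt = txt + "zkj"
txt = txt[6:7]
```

'j'

slice [4:8] → 'sjkm'
+ 'zkj' → 'sjkmzkj'
slice [6:7] → 'j'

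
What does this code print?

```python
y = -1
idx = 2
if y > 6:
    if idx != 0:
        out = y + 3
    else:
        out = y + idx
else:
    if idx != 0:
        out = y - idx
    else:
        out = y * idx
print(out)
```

-3

y=-1, idx=2
y > 6 is False; idx != 0 is True
→ out = y - idx = -3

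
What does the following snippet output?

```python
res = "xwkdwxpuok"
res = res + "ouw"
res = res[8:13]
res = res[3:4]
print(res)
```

u

+ 'ouw' → 'xwkdwxpuokouw'
slice [8:13] → 'okouw'
slice [3:4] → 'u'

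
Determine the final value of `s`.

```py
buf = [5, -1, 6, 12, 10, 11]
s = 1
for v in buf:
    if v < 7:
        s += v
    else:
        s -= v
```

v=5: <7, s = 1+5 = 6
v=-1: <7, s = 6+(-1) = 5
v=6: <7, s = 5+6 = 11
v=12: not <7, s = 11-12 = -1
v=10: not <7, s = (-1)-10 = -11
v=11: not <7, s = (-11)-11 = -22

-22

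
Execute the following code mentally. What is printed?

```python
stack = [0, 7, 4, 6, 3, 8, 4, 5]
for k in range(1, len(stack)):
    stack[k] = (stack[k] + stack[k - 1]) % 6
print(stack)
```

k=1: stack[1] = (7+0)%6 = 1 → [0, 1, 4, 6, 3, 8, 4, 5]
k=2: stack[2] = (4+1)%6 = 5 → [0, 1, 5, 6, 3, 8, 4, 5]
k=3: stack[3] = (6+5)%6 = 5 → [0, 1, 5, 5, 3, 8, 4, 5]
k=4: stack[4] = (3+5)%6 = 2 → [0, 1, 5, 5, 2, 8, 4, 5]
k=5: stack[5] = (8+2)%6 = 4 → [0, 1, 5, 5, 2, 4, 4, 5]
k=6: stack[6] = (4+4)%6 = 2 → [0, 1, 5, 5, 2, 4, 2, 5]
k=7: stack[7] = (5+2)%6 = 1 → [0, 1, 5, 5, 2, 4, 2, 1]

[0, 1, 5, 5, 2, 4, 2, 1]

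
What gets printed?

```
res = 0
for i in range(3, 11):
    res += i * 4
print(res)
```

208

i=3: res = 0+3*4 = 12
i=4: res = 12+4*4 = 28
i=5: res = 28+5*4 = 48
i=6: res = 48+6*4 = 72
i=7: res = 72+7*4 = 100
i=8: res = 100+8*4 = 132
i=9: res = 132+9*4 = 168
i=10: res = 168+10*4 = 208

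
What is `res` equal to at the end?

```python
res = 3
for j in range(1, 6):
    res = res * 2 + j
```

j=1: res = 3*2+1 = 7
j=2: res = 7*2+2 = 16
j=3: res = 16*2+3 = 35
j=4: res = 35*2+4 = 74
j=5: res = 74*2+5 = 153

153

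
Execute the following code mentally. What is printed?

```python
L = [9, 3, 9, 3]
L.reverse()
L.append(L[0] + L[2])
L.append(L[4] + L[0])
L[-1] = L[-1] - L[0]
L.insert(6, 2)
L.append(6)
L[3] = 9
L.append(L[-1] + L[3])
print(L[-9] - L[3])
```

reverse → [3, 9, 3, 9]
append L[0]+L[2] = 3+3 = 6 → [3, 9, 3, 9, 6]
append L[4]+L[0] = 6+3 = 9 → [3, 9, 3, 9, 6, 9]
L[-1] = L[-1]-L[0] = 9-3 = 6 → [3, 9, 3, 9, 6, 6]
insert 2 at 6 → [3, 9, 3, 9, 6, 6, 2]
append 6 → [3, 9, 3, 9, 6, 6, 2, 6]
L[3] = 9 → [3, 9, 3, 9, 6, 6, 2, 6]
append L[-1]+L[3] = 6+9 = 15 → [3, 9, 3, 9, 6, 6, 2, 6, 15]
L[-9]-L[3] = 3-9 = -6

-6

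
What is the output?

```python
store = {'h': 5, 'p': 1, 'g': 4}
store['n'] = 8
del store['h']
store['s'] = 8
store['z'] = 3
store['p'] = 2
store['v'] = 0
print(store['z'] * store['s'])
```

24

store['n'] = 8 → {'h': 5, 'p': 1, 'g': 4, 'n': 8}
del 'h' → {'p': 1, 'g': 4, 'n': 8}
store['s'] = 8 → {'p': 1, 'g': 4, 'n': 8, 's': 8}
store['z'] = 3 → {'p': 1, 'g': 4, 'n': 8, 's': 8, 'z': 3}
store['p'] = 2 → {'p': 2, 'g': 4, 'n': 8, 's': 8, 'z': 3}
store['v'] = 0 → {'p': 2, 'g': 4, 'n': 8, 's': 8, 'z': 3, 'v': 0}
store['z']*store['s'] = 3*8 = 24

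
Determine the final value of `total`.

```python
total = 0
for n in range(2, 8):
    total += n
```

n=2: total = 0+2 = 2
n=3: total = 2+3 = 5
n=4: total = 5+4 = 9
n=5: total = 9+5 = 14
n=6: total = 14+6 = 20
n=7: total = 20+7 = 27

27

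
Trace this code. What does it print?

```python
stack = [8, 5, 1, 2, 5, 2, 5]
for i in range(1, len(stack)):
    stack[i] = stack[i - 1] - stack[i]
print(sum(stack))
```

i=1: stack[1] = 8-5 = 3 → [8, 3, 1, 2, 5, 2, 5]
i=2: stack[2] = 3-1 = 2 → [8, 3, 2, 2, 5, 2, 5]
i=3: stack[3] = 2-2 = 0 → [8, 3, 2, 0, 5, 2, 5]
i=4: stack[4] = 0-5 = -5 → [8, 3, 2, 0, -5, 2, 5]
i=5: stack[5] = (-5)-2 = -7 → [8, 3, 2, 0, -5, -7, 5]
i=6: stack[6] = (-7)-5 = -12 → [8, 3, 2, 0, -5, -7, -12]
sum = -11

-11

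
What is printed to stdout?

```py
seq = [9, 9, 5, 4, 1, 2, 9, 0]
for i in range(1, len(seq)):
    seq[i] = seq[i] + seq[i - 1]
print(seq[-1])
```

39

i=1: seq[1] = 9+9 = 18 → [9, 18, 5, 4, 1, 2, 9, 0]
i=2: seq[2] = 5+18 = 23 → [9, 18, 23, 4, 1, 2, 9, 0]
i=3: seq[3] = 4+23 = 27 → [9, 18, 23, 27, 1, 2, 9, 0]
i=4: seq[4] = 1+27 = 28 → [9, 18, 23, 27, 28, 2, 9, 0]
i=5: seq[5] = 2+28 = 30 → [9, 18, 23, 27, 28, 30, 9, 0]
i=6: seq[6] = 9+30 = 39 → [9, 18, 23, 27, 28, 30, 39, 0]
i=7: seq[7] = 0+39 = 39 → [9, 18, 23, 27, 28, 30, 39, 39]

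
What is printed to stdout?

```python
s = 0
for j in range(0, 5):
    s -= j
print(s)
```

-10

j=0: s = 0-0 = 0
j=1: s = 0-1 = -1
j=2: s = (-1)-2 = -3
j=3: s = (-3)-3 = -6
j=4: s = (-6)-4 = -10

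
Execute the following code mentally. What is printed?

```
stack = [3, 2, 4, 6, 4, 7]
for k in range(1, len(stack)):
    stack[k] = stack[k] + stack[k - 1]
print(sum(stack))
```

k=1: stack[1] = 2+3 = 5 → [3, 5, 4, 6, 4, 7]
k=2: stack[2] = 4+5 = 9 → [3, 5, 9, 6, 4, 7]
k=3: stack[3] = 6+9 = 15 → [3, 5, 9, 15, 4, 7]
k=4: stack[4] = 4+15 = 19 → [3, 5, 9, 15, 19, 7]
k=5: stack[5] = 7+19 = 26 → [3, 5, 9, 15, 19, 26]
sum = 77

77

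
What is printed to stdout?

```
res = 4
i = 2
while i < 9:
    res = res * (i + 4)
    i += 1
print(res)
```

i=2: res = 4*6 = 24
i=3: res = 24*7 = 168
i=4: res = 168*8 = 1344
i=5: res = 1344*9 = 12096
i=6: res = 12096*10 = 120960
i=7: res = 120960*11 = 1330560
i=8: res = 1330560*12 = 15966720

15966720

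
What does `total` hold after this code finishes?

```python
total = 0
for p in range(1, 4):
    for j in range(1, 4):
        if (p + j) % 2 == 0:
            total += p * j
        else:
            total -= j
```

12

p=1,j=1: even sum, total = 0+1 = 1
p=1,j=2: odd sum, total = 1-2 = -1
p=1,j=3: even sum, total = (-1)+3 = 2
p=2,j=1: odd sum, total = 2-1 = 1
p=2,j=2: even sum, total = 1+4 = 5
p=2,j=3: odd sum, total = 5-3 = 2
p=3,j=1: even sum, total = 2+3 = 5
p=3,j=2: odd sum, total = 5-2 = 3
p=3,j=3: even sum, total = 3+9 = 12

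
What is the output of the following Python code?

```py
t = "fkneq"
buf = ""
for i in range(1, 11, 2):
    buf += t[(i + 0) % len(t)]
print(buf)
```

kefnq

i=1: add t[1]='k' → 'k'
i=3: add t[3]='e' → 'ke'
i=5: add t[0]='f' → 'kef'
i=7: add t[2]='n' → 'kefn'
i=9: add t[4]='q' → 'kefnq'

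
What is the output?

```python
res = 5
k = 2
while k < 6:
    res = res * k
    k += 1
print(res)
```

k=2: res = 5*2 = 10
k=3: res = 10*3 = 30
k=4: res = 30*4 = 120
k=5: res = 120*5 = 600

600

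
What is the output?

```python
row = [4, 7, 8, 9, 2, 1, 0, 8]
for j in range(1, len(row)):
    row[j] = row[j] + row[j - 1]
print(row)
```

[4, 11, 19, 28, 30, 31, 31, 39]

j=1: row[1] = 7+4 = 11 → [4, 11, 8, 9, 2, 1, 0, 8]
j=2: row[2] = 8+11 = 19 → [4, 11, 19, 9, 2, 1, 0, 8]
j=3: row[3] = 9+19 = 28 → [4, 11, 19, 28, 2, 1, 0, 8]
j=4: row[4] = 2+28 = 30 → [4, 11, 19, 28, 30, 1, 0, 8]
j=5: row[5] = 1+30 = 31 → [4, 11, 19, 28, 30, 31, 0, 8]
j=6: row[6] = 0+31 = 31 → [4, 11, 19, 28, 30, 31, 31, 8]
j=7: row[7] = 8+31 = 39 → [4, 11, 19, 28, 30, 31, 31, 39]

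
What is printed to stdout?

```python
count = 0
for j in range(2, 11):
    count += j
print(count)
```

54

j=2: count = 0+2 = 2
j=3: count = 2+3 = 5
j=4: count = 5+4 = 9
j=5: count = 9+5 = 14
j=6: count = 14+6 = 20
j=7: count = 20+7 = 27
j=8: count = 27+8 = 35
j=9: count = 35+9 = 44
j=10: count = 44+10 = 54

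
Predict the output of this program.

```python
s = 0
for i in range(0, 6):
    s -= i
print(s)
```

i=0: s = 0-0 = 0
i=1: s = 0-1 = -1
i=2: s = (-1)-2 = -3
i=3: s = (-3)-3 = -6
i=4: s = (-6)-4 = -10
i=5: s = (-10)-5 = -15

-15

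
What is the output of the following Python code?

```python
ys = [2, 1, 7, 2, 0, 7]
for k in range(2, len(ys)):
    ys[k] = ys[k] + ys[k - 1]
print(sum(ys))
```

48

k=2: ys[2] = 7+1 = 8 → [2, 1, 8, 2, 0, 7]
k=3: ys[3] = 2+8 = 10 → [2, 1, 8, 10, 0, 7]
k=4: ys[4] = 0+10 = 10 → [2, 1, 8, 10, 10, 7]
k=5: ys[5] = 7+10 = 17 → [2, 1, 8, 10, 10, 17]
sum = 48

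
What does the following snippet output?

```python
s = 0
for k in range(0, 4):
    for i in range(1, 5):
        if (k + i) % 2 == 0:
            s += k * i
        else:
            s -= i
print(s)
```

8

k=0,i=1: odd sum, s = 0-1 = -1
k=0,i=2: even sum, s = (-1)+0 = -1
k=0,i=3: odd sum, s = (-1)-3 = -4
k=0,i=4: even sum, s = (-4)+0 = -4
k=1,i=1: even sum, s = (-4)+1 = -3
k=1,i=2: odd sum, s = (-3)-2 = -5
k=1,i=3: even sum, s = (-5)+3 = -2
k=1,i=4: odd sum, s = (-2)-4 = -6
k=2,i=1: odd sum, s = (-6)-1 = -7
k=2,i=2: even sum, s = (-7)+4 = -3
k=2,i=3: odd sum, s = (-3)-3 = -6
k=2,i=4: even sum, s = (-6)+8 = 2
k=3,i=1: even sum, s = 2+3 = 5
k=3,i=2: odd sum, s = 5-2 = 3
k=3,i=3: even sum, s = 3+9 = 12
k=3,i=4: odd sum, s = 12-4 = 8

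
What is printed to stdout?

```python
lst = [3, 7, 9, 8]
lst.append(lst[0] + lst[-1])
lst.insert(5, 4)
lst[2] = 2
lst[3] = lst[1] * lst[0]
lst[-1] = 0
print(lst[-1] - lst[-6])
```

append lst[0]+lst[-1] = 3+8 = 11 → [3, 7, 9, 8, 11]
insert 4 at 5 → [3, 7, 9, 8, 11, 4]
lst[2] = 2 → [3, 7, 2, 8, 11, 4]
lst[3] = lst[1]*lst[0] = 7*3 = 21 → [3, 7, 2, 21, 11, 4]
lst[-1] = 0 → [3, 7, 2, 21, 11, 0]
lst[-1]-lst[-6] = 0-3 = -3

-3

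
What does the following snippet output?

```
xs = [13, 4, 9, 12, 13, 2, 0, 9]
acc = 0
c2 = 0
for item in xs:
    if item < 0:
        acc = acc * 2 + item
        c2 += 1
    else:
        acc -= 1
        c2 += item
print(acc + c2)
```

item=13: not <0, acc = 0-1 = -1; c2=13
item=4: not <0, acc = (-1)-1 = -2; c2=17
item=9: not <0, acc = (-2)-1 = -3; c2=26
item=12: not <0, acc = (-3)-1 = -4; c2=38
item=13: not <0, acc = (-4)-1 = -5; c2=51
item=2: not <0, acc = (-5)-1 = -6; c2=53
item=0: not <0, acc = (-6)-1 = -7; c2=53
item=9: not <0, acc = (-7)-1 = -8; c2=62
acc+c2 = (-8)+62 = 54

54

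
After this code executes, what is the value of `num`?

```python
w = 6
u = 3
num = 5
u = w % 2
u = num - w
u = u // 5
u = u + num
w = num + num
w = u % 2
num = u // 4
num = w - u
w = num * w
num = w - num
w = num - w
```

u = 6%2 = 0
u = 5-6 = -1
u = (-1)//5 = -1
u = (-1)+5 = 4
w = 5+5 = 10
w = 4%2 = 0
num = 4//4 = 1
num = 0-4 = -4
w = (-4)*0 = 0
num = 0-(-4) = 4
w = 4-0 = 4

4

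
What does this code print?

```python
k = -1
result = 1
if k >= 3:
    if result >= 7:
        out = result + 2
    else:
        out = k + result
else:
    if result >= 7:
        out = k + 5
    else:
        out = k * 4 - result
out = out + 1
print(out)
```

k=-1, result=1
k >= 3 is False; result >= 7 is False
→ out = k * 4 - result = -5
out = (-5)+1 = -4

-4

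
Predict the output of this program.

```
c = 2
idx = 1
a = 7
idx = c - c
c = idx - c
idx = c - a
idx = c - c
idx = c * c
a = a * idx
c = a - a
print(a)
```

idx = 2-2 = 0
c = 0-2 = -2
idx = (-2)-7 = -9
idx = (-2)-(-2) = 0
idx = (-2)*(-2) = 4
a = 7*4 = 28
c = 28-28 = 0

28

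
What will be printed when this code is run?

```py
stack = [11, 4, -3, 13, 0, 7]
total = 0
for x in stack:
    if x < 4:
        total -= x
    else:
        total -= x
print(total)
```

x=11: not <4, total = 0-11 = -11
x=4: not <4, total = (-11)-4 = -15
x=-3: <4, total = (-15)-(-3) = -12
x=13: not <4, total = (-12)-13 = -25
x=0: <4, total = (-25)-0 = -25
x=7: not <4, total = (-25)-7 = -32

-32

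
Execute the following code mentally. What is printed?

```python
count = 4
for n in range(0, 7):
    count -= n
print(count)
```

-17

n=0: count = 4-0 = 4
n=1: count = 4-1 = 3
n=2: count = 3-2 = 1
n=3: count = 1-3 = -2
n=4: count = (-2)-4 = -6
n=5: count = (-6)-5 = -11
n=6: count = (-11)-6 = -17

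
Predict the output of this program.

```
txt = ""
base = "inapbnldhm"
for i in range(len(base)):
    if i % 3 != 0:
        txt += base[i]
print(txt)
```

i=0: skip
i=1: add 'n' → 'n'
i=2: add 'a' → 'na'
i=3: skip
i=4: add 'b' → 'nab'
i=5: add 'n' → 'nabn'
i=6: skip
i=7: add 'd' → 'nabnd'
i=8: add 'h' → 'nabndh'
i=9: skip

nabndh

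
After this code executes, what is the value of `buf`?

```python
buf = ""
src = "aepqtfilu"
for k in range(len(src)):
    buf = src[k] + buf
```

k=0: prepend 'a' → 'a'
k=1: prepend 'e' → 'ea'
k=2: prepend 'p' → 'pea'
k=3: prepend 'q' → 'qpea'
k=4: prepend 't' → 'tqpea'
k=5: prepend 'f' → 'ftqpea'
k=6: prepend 'i' → 'iftqpea'
k=7: prepend 'l' → 'liftqpea'
k=8: prepend 'u' → 'uliftqpea'

'uliftqpea'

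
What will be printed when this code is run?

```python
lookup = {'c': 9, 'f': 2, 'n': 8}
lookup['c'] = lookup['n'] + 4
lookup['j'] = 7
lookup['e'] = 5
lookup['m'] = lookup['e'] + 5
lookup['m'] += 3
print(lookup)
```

lookup['c'] = lookup['n']+4 = 12 → {'c': 12, 'f': 2, 'n': 8}
lookup['j'] = 7 → {'c': 12, 'f': 2, 'n': 8, 'j': 7}
lookup['e'] = 5 → {'c': 12, 'f': 2, 'n': 8, 'j': 7, 'e': 5}
lookup['m'] = lookup['e']+5 = 10 → {'c': 12, 'f': 2, 'n': 8, 'j': 7, 'e': 5, 'm': 10}
lookup['m'] = 10+3 = 13 → {'c': 12, 'f': 2, 'n': 8, 'j': 7, 'e': 5, 'm': 13}

{'c': 12, 'f': 2, 'n': 8, 'j': 7, 'e': 5, 'm': 13}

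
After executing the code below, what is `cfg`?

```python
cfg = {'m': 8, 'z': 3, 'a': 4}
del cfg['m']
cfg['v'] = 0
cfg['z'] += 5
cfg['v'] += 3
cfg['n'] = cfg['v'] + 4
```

{'z': 8, 'a': 4, 'v': 3, 'n': 7}

del 'm' → {'z': 3, 'a': 4}
cfg['v'] = 0 → {'z': 3, 'a': 4, 'v': 0}
cfg['z'] = 3+5 = 8 → {'z': 8, 'a': 4, 'v': 0}
cfg['v'] = 0+3 = 3 → {'z': 8, 'a': 4, 'v': 3}
cfg['n'] = cfg['v']+4 = 7 → {'z': 8, 'a': 4, 'v': 3, 'n': 7}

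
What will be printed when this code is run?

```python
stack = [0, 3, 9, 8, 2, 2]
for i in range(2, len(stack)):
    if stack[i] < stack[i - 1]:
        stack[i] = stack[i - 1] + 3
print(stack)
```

i=2: 9>=3, unchanged → [0, 3, 9, 8, 2, 2]
i=3: 8<9, stack[3] = 9+3 = 12 → [0, 3, 9, 12, 2, 2]
i=4: 2<12, stack[4] = 12+3 = 15 → [0, 3, 9, 12, 15, 2]
i=5: 2<15, stack[5] = 15+3 = 18 → [0, 3, 9, 12, 15, 18]

[0, 3, 9, 12, 15, 18]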